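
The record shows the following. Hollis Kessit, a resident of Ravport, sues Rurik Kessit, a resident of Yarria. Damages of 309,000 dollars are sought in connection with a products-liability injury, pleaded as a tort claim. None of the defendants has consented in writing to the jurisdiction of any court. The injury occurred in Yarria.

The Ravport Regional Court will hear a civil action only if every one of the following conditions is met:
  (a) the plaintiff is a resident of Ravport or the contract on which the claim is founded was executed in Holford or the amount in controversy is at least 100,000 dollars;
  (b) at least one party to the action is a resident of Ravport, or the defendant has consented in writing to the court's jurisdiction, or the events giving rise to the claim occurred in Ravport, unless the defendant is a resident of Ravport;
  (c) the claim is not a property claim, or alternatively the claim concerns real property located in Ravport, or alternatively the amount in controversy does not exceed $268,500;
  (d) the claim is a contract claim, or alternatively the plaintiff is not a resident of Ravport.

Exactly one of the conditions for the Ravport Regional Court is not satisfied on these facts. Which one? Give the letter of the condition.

(d)

The Ravport Regional Court:
  (a) The plaintiff resides in Ravport, so one alternative holds. Satisfied.
  (b) Hollis Kessit resides in Ravport, so this disjunct is met. Satisfied.
  (c) The claim is a tort claim, not a property claim, which satisfies one of the alternatives. Met.
  (d) The claim is a tort claim, not a contract claim; the plaintiff resides in Ravport — none of the alternatives is met. Not satisfied.
Only condition (d) fails.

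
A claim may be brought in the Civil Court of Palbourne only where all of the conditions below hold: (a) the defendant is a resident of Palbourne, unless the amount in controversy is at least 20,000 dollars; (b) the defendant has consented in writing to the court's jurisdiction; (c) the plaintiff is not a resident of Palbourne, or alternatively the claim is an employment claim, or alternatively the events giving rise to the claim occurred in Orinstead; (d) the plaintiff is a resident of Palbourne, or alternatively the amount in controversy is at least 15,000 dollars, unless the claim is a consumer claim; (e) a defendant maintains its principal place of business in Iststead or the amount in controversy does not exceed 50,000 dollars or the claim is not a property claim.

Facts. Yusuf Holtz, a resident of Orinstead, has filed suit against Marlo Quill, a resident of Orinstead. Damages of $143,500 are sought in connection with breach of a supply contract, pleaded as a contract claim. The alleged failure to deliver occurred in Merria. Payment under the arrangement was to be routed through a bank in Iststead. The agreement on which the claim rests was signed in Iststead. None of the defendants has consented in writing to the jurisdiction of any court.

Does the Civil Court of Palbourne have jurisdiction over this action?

The Civil Court of Palbourne:
  (a) The defendant resides in Orinstead, not Palbourne. However, the amount in controversy is USD 143,500, which meets the USD 20,000 floor, so the 'unless' proviso supplies this condition. Met.
  (b) No such written consent has been filed. Condition not met.
  (c) The plaintiff resides in Orinstead, which is not Palbourne, so one alternative holds. Satisfied.
  (d) The amount in controversy is 143,500 dollars, which meets the 15,000 dollars floor — that alternative is enough. Condition met.
  (e) The claim is a contract claim, not a property claim — that alternative is enough. Satisfied.
  → At least one condition fails; no jurisdiction.

No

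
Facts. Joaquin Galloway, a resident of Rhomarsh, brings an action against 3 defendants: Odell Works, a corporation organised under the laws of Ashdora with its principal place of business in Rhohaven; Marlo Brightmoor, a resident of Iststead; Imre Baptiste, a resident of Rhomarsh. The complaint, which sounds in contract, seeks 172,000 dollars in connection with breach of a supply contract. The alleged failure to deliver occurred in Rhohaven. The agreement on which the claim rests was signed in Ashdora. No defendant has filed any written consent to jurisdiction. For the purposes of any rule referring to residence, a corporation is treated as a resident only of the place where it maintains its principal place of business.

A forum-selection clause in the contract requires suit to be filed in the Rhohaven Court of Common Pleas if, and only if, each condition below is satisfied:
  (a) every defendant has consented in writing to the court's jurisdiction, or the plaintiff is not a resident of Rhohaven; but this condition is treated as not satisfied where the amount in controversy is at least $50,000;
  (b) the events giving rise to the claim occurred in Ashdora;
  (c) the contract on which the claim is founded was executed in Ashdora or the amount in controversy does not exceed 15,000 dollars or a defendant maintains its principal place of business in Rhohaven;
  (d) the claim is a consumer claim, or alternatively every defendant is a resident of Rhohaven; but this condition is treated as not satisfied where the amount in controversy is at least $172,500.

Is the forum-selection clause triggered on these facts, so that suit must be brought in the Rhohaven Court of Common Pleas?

No

The Rhohaven Court of Common Pleas:
  (a) The plaintiff resides in Rhomarsh, which is not Rhohaven — that alternative is enough. But the amount in controversy is 172,000 dollars, which meets the USD 50,000 floor, triggering the carve-out and defeating this condition. Fails.
  (b) The operative events occurred in Rhohaven, not Ashdora. Not satisfied.
  (c) The contract was executed in Ashdora, which satisfies one of the alternatives. Satisfied.
  (d) The claim is a contract claim, not a consumer claim; the defendants reside as follows — Odell Works in Rhohaven, Marlo Brightmoor in Iststead, Imre Baptiste in Rhomarsh — not all in Rhohaven — no alternative holds. Not satisfied.
  → The clause does not apply.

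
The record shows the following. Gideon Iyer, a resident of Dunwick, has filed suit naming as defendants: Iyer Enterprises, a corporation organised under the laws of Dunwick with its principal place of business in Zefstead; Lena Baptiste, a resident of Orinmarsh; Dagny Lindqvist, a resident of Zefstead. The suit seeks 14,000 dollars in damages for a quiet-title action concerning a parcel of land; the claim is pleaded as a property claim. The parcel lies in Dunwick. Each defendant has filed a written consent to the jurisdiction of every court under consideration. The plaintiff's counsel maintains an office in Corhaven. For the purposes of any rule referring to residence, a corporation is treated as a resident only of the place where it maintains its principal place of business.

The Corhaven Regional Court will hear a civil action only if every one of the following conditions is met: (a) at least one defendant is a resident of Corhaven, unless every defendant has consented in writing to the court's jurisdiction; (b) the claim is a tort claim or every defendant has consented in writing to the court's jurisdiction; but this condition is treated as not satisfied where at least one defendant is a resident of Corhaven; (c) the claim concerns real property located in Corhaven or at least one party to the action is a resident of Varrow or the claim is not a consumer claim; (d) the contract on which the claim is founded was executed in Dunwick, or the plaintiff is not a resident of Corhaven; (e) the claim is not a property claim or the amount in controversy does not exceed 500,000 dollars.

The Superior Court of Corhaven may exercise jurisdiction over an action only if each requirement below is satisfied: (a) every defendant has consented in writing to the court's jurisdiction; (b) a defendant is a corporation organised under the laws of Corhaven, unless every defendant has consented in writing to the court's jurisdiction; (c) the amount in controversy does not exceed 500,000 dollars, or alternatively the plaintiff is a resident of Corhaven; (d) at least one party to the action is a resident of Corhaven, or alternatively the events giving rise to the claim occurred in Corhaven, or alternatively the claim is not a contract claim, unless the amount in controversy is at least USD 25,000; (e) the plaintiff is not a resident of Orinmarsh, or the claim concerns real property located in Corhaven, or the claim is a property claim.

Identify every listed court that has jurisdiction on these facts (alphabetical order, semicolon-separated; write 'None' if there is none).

The Corhaven Regional Court:
  (a) No defendant resides in Corhaven (they reside in Zefstead, Orinmarsh, Zefstead). But every defendant has filed written consent, and the 'unless' clause therefore excuses the requirement. Met.
  (b) Every defendant has filed written consent, so this disjunct is met. The carve-out does not apply: no defendant resides in Corhaven (they reside in Zefstead, Orinmarsh, Zefstead). Met.
  (c) The claim is a property claim, not a consumer claim, so this disjunct is met. Condition met.
  (d) The plaintiff resides in Dunwick, which is not Corhaven, so one alternative holds. Satisfied.
  (e) The amount in controversy is 14,000 dollars, within the USD 500,000 ceiling, so one alternative holds. Met.
  → Jurisdiction lies.
The Superior Court of Corhaven:
  (a) Every defendant has filed written consent. Satisfied.
  (b) The corporate defendant(s) are organised in Dunwick, not Corhaven. The proviso rescues it, though: every defendant has filed written consent. Condition met.
  (c) The amount in controversy is USD 14,000, within the 500,000 dollars ceiling, so this disjunct is met. Met.
  (d) The claim is a property claim, not a contract claim, so this disjunct is met. Condition met.
  (e) The plaintiff resides in Dunwick, which is not Orinmarsh — that alternative is enough. Condition met.
  → Every requirement is satisfied — jurisdiction.

the Corhaven Regional Court; the Superior Court of Corhaven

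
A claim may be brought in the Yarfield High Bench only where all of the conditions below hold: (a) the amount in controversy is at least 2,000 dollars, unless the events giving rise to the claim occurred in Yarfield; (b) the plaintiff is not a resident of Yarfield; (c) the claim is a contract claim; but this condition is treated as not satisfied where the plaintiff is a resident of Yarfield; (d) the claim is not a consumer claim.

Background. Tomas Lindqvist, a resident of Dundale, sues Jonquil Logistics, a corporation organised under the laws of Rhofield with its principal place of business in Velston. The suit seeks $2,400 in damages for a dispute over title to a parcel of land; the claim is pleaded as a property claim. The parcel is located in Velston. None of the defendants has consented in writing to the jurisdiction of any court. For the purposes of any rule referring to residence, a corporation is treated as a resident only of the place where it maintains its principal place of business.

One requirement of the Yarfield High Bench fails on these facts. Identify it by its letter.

The Yarfield High Bench:
  (a) The amount in controversy is $2,400, which meets the $2,000 floor. Condition met.
  (b) The plaintiff resides in Dundale, which is not Yarfield. Condition met.
  (c) The claim is a property claim, not a contract claim. Not satisfied.
  (d) The claim is a property claim, not a consumer claim. Met.
Only condition (c) fails.

(c)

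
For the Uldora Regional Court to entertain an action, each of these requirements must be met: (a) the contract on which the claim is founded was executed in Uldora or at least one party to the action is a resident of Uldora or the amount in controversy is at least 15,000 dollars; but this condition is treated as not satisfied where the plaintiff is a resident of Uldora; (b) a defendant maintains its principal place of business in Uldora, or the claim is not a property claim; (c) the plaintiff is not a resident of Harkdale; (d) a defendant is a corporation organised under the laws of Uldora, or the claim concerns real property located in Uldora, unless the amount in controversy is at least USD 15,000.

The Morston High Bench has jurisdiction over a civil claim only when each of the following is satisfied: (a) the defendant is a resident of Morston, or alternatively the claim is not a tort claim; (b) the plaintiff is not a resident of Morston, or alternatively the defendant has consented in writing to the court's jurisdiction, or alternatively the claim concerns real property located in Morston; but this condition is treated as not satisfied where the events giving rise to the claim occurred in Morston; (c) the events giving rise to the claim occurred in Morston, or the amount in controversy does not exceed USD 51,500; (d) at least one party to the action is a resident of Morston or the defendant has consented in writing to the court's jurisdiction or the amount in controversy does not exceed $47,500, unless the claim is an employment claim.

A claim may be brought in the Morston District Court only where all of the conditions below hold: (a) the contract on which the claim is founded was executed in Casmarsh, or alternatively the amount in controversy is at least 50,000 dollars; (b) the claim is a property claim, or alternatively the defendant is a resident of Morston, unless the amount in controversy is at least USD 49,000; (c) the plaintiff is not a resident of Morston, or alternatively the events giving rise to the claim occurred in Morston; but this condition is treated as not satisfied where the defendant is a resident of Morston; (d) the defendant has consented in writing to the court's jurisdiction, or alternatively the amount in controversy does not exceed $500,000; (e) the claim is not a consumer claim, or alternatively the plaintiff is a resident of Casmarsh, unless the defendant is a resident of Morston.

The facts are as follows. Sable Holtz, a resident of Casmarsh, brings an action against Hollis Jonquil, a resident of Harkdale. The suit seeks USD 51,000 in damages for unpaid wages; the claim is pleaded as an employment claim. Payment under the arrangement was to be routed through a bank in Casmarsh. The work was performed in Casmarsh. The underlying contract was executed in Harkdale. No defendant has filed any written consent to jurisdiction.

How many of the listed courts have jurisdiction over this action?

The Uldora Regional Court:
  (a) The amount in controversy is $51,000, which meets the 15,000 dollars floor, which satisfies one of the alternatives. And the carve-out is inapplicable — the plaintiff resides in Casmarsh, not Uldora. Condition met.
  (b) The claim is an employment claim, not a property claim, which satisfies one of the alternatives. Met.
  (c) The plaintiff resides in Casmarsh, which is not Harkdale. Condition met.
  (d) No defendant is a corporation; the claim does not concern real property — no alternative holds. However, the amount in controversy is 51,000 dollars, which meets the 15,000 dollars floor, so the 'unless' proviso supplies this condition. Condition met.
  → Every requirement is satisfied — jurisdiction.
The Morston High Bench:
  (a) The claim is an employment claim, not a tort claim, so one alternative holds. Satisfied.
  (b) The plaintiff resides in Casmarsh, which is not Morston, so one alternative holds. The carve-out does not apply: the operative events occurred in Casmarsh, not Morston. Satisfied.
  (c) The amount in controversy is USD 51,000, within the 51,500 dollars ceiling, which satisfies one of the alternatives. Met.
  (d) No party resides in Morston; no such written consent has been filed; the amount in controversy is 51,000 dollars, above the 47,500 dollars ceiling — every alternative fails. The proviso rescues it, though: the claim is an employment claim. Met.
  → The court has jurisdiction.
The Morston District Court:
  (a) The amount in controversy is 51,000 dollars, which meets the $50,000 floor, so this disjunct is met. Satisfied.
  (b) The claim is an employment claim, not a property claim; the defendant resides in Harkdale, not Morston — none of the alternatives is met. But the amount in controversy is $51,000, which meets the $49,000 floor, and the 'unless' clause therefore excuses the requirement. Satisfied.
  (c) The plaintiff resides in Casmarsh, which is not Morston — that alternative is enough. The carve-out does not apply: the defendant resides in Harkdale, not Morston. Condition met.
  (d) The amount in controversy is $51,000, within the $500,000 ceiling, so one alternative holds. Satisfied.
  (e) The claim is an employment claim, not a consumer claim, so this disjunct is met. Met.
  → Every requirement is satisfied — jurisdiction.
Courts with jurisdiction: the Uldora Regional Court, the Morston High Bench, the Morston District Court — 3 in total.

3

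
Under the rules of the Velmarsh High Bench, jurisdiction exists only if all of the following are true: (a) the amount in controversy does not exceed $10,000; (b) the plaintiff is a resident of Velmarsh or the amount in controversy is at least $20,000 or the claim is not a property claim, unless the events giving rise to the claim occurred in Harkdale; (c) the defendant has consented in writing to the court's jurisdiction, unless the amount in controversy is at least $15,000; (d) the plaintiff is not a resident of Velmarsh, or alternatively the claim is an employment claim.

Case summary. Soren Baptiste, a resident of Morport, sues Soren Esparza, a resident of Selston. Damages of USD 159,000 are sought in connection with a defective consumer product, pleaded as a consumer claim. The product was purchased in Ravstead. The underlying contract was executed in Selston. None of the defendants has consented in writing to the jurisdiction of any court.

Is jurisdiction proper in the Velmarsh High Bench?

The Velmarsh High Bench:
  (a) The amount in controversy is USD 159,000, above the 10,000 dollars ceiling. Not satisfied.
  (b) The amount in controversy is USD 159,000, which meets the USD 20,000 floor, so one alternative holds. Satisfied.
  (c) No such written consent has been filed. The proviso rescues it, though: the amount in controversy is USD 159,000, which meets the 15,000 dollars floor. Condition met.
  (d) The plaintiff resides in Morport, which is not Velmarsh — that alternative is enough. Met.
  → At least one condition fails; no jurisdiction.

No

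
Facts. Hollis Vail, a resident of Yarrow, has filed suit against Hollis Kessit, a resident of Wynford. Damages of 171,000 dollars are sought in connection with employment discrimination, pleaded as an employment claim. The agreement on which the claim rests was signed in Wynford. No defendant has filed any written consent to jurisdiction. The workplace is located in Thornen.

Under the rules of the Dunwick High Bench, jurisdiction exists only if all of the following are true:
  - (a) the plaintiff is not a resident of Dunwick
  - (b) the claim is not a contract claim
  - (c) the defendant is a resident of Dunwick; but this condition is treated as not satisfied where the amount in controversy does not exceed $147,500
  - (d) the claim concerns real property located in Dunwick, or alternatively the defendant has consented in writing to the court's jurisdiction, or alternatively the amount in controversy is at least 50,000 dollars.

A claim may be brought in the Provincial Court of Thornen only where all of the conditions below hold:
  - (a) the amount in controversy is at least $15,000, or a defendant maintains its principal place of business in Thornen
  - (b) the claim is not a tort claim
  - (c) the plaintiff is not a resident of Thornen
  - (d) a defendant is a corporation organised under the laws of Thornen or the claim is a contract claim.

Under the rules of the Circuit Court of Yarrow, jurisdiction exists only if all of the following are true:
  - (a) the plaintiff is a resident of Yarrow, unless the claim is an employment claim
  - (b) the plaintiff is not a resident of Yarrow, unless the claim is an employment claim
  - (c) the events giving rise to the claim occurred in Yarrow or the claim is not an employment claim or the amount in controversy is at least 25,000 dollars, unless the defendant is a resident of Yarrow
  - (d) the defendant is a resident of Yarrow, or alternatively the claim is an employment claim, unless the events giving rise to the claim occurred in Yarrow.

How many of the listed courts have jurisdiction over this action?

1

The Dunwick High Bench:
  (a) The plaintiff resides in Yarrow, which is not Dunwick. Satisfied.
  (b) The claim is an employment claim, not a contract claim. Satisfied.
  (c) The defendant resides in Wynford, not Dunwick. Not met.
  (d) The amount in controversy is $171,000, which meets the USD 50,000 floor — that alternative is enough. Condition met.
  → No jurisdiction.
The Provincial Court of Thornen:
  (a) The amount in controversy is USD 171,000, which meets the USD 15,000 floor, so one alternative holds. Condition met.
  (b) The claim is an employment claim, not a tort claim. Met.
  (c) The plaintiff resides in Yarrow, which is not Thornen. Satisfied.
  (d) No defendant is a corporation; the claim is an employment claim, not a contract claim — no alternative holds. Condition not met.
  → At least one condition fails; no jurisdiction.
The Circuit Court of Yarrow:
  (a) The plaintiff resides in Yarrow. Satisfied.
  (b) The plaintiff resides in Yarrow. The proviso rescues it, though: the claim is an employment claim. Met.
  (c) The amount in controversy is $171,000, which meets the 25,000 dollars floor, which satisfies one of the alternatives. Met.
  (d) The claim is an employment claim, which satisfies one of the alternatives. Condition met.
  → Jurisdiction lies.
Courts with jurisdiction: the Circuit Court of Yarrow — 1 in total.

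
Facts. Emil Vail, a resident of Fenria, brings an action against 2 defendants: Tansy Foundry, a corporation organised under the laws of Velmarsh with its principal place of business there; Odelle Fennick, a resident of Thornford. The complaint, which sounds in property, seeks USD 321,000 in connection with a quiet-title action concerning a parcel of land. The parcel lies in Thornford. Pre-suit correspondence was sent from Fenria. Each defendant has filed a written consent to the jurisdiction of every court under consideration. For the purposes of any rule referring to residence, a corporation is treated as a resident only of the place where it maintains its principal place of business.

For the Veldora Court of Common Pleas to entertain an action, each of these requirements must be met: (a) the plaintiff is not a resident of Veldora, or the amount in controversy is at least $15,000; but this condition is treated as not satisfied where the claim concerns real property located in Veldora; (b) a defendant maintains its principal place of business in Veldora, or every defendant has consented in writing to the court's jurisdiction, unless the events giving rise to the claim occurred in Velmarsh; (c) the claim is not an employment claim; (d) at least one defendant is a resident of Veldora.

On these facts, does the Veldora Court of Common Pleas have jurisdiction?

No

The Veldora Court of Common Pleas:
  (a) The plaintiff resides in Fenria, which is not Veldora, which satisfies one of the alternatives. The carve-out does not apply: the property lies in Thornford, not Veldora. Met.
  (b) Every defendant has filed written consent, so one alternative holds. Satisfied.
  (c) The claim is a property claim, not an employment claim. Satisfied.
  (d) No defendant resides in Veldora (they reside in Velmarsh, Thornford). Condition not met.
  → Not every requirement is met — no jurisdiction.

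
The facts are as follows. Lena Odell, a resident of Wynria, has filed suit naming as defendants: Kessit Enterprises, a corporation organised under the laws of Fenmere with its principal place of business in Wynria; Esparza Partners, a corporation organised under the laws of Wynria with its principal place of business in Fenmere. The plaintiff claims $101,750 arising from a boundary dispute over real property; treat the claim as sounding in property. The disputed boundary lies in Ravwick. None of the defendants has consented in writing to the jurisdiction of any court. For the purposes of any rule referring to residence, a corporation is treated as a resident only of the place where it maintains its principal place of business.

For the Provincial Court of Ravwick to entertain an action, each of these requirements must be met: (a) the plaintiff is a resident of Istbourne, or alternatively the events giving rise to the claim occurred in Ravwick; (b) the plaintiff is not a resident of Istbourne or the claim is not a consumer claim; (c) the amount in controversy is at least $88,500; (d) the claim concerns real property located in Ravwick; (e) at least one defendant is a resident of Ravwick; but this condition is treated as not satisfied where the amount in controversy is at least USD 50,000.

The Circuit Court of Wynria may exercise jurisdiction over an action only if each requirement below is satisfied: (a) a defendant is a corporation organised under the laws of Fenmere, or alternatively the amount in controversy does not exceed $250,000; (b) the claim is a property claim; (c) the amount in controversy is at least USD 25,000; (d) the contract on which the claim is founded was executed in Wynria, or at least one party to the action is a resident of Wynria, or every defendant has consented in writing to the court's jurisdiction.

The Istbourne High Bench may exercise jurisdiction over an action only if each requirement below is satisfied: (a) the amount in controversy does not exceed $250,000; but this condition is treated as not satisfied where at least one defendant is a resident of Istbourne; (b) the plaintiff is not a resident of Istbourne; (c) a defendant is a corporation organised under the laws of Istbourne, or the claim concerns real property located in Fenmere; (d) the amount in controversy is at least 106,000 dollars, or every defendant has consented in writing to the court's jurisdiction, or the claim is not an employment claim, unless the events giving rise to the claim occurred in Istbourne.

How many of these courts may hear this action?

1

The Provincial Court of Ravwick:
  (a) The operative events occurred in Ravwick, which satisfies one of the alternatives. Satisfied.
  (b) The plaintiff resides in Wynria, which is not Istbourne, which satisfies one of the alternatives. Condition met.
  (c) The amount in controversy is USD 101,750, which meets the USD 88,500 floor. Satisfied.
  (d) The property lies in Ravwick. Condition met.
  (e) No defendant resides in Ravwick (they reside in Wynria, Fenmere). Condition not met.
  → At least one condition fails; no jurisdiction.
The Circuit Court of Wynria:
  (a) Kessit Enterprises is organised under the laws of Fenmere, which satisfies one of the alternatives. Met.
  (b) The claim is a property claim. Satisfied.
  (c) The amount in controversy is $101,750, which meets the $25,000 floor. Condition met.
  (d) Lena Odell resides in Wynria, which satisfies one of the alternatives. Met.
  → Every requirement is satisfied — jurisdiction.
The Istbourne High Bench:
  (a) The amount in controversy is $101,750, within the USD 250,000 ceiling. The exception is not triggered, since no defendant resides in Istbourne (they reside in Wynria, Fenmere). Satisfied.
  (b) The plaintiff resides in Wynria, which is not Istbourne. Met.
  (c) The corporate defendant(s) are organised in Fenmere, Wynria, not Istbourne; the property lies in Ravwick, not Fenmere — every alternative fails. Condition not met.
  (d) The claim is a property claim, not an employment claim — that alternative is enough. Satisfied.
  → No jurisdiction.
Courts with jurisdiction: the Circuit Court of Wynria — 1 in total.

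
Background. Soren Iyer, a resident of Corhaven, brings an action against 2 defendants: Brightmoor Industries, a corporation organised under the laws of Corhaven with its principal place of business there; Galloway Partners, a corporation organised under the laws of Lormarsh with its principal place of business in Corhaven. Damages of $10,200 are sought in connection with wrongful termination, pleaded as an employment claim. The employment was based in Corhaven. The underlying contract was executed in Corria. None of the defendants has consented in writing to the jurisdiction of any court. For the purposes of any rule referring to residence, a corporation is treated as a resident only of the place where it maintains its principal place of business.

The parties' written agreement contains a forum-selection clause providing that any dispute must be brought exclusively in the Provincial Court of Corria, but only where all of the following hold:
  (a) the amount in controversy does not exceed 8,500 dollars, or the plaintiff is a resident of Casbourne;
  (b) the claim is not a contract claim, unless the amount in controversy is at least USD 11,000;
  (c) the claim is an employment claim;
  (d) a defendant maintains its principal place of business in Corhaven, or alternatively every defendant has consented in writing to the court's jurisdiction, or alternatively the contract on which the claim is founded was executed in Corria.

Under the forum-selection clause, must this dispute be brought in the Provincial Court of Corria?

The Provincial Court of Corria:
  (a) The amount in controversy is USD 10,200, above the 8,500 dollars ceiling; the plaintiff resides in Corhaven, not Casbourne — no alternative holds. Not satisfied.
  (b) The claim is an employment claim, not a contract claim. Met.
  (c) The claim is an employment claim. Satisfied.
  (d) Brightmoor Industries has its principal place of business in Corhaven — that alternative is enough. Met.
  → Forum clause is not triggered.

No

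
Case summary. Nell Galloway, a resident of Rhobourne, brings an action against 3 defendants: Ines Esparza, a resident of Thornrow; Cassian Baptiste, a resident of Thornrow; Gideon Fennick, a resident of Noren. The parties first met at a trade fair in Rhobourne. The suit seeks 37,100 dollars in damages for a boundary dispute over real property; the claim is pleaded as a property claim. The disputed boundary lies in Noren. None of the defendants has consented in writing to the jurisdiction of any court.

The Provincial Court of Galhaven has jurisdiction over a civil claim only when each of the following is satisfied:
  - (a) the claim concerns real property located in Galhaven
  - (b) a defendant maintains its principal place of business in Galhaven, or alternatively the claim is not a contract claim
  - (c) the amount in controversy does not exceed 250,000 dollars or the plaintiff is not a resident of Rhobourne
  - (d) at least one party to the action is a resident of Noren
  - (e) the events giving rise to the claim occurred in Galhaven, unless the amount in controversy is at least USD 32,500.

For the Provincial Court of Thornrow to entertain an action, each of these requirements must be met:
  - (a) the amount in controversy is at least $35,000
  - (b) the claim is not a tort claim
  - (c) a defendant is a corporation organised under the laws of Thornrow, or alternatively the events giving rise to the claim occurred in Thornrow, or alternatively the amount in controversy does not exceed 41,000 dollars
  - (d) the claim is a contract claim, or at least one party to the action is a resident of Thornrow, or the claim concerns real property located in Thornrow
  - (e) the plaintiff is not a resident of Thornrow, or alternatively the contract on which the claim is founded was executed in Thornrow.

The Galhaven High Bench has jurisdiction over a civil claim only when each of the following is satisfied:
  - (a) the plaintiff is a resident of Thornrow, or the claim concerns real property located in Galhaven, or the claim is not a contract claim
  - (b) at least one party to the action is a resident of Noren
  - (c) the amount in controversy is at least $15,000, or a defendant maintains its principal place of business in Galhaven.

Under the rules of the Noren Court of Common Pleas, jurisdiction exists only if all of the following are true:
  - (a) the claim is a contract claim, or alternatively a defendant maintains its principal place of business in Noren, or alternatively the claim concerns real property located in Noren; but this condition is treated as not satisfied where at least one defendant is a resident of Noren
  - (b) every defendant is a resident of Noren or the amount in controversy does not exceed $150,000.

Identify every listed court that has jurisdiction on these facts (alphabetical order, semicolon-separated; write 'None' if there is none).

The Provincial Court of Galhaven:
  (a) The property lies in Noren, not Galhaven. Not satisfied.
  (b) The claim is a property claim, not a contract claim, so one alternative holds. Condition met.
  (c) The amount in controversy is $37,100, within the 250,000 dollars ceiling, which satisfies one of the alternatives. Condition met.
  (d) Gideon Fennick resides in Noren. Met.
  (e) The operative events occurred in Noren, not Galhaven. The proviso rescues it, though: the amount in controversy is $37,100, which meets the USD 32,500 floor. Condition met.
  → Not every requirement is met — no jurisdiction.
The Provincial Court of Thornrow:
  (a) The amount in controversy is $37,100, which meets the $35,000 floor. Satisfied.
  (b) The claim is a property claim, not a tort claim. Met.
  (c) The amount in controversy is $37,100, within the 41,000 dollars ceiling, so this disjunct is met. Condition met.
  (d) Ines Esparza resides in Thornrow, so one alternative holds. Satisfied.
  (e) The plaintiff resides in Rhobourne, which is not Thornrow — that alternative is enough. Satisfied.
  → Jurisdiction lies.
The Galhaven High Bench:
  (a) The claim is a property claim, not a contract claim — that alternative is enough. Condition met.
  (b) Gideon Fennick resides in Noren. Met.
  (c) The amount in controversy is USD 37,100, which meets the 15,000 dollars floor, so one alternative holds. Met.
  → Jurisdiction lies.
The Noren Court of Common Pleas:
  (a) The property lies in Noren — that alternative is enough. However, Gideon Fennick resides in Noren, which falls within the stated exception and so defeats the condition. Condition not met.
  (b) The amount in controversy is $37,100, within the USD 150,000 ceiling, so this disjunct is met. Condition met.
  → No jurisdiction.

the Galhaven High Bench; the Provincial Court of Thornrow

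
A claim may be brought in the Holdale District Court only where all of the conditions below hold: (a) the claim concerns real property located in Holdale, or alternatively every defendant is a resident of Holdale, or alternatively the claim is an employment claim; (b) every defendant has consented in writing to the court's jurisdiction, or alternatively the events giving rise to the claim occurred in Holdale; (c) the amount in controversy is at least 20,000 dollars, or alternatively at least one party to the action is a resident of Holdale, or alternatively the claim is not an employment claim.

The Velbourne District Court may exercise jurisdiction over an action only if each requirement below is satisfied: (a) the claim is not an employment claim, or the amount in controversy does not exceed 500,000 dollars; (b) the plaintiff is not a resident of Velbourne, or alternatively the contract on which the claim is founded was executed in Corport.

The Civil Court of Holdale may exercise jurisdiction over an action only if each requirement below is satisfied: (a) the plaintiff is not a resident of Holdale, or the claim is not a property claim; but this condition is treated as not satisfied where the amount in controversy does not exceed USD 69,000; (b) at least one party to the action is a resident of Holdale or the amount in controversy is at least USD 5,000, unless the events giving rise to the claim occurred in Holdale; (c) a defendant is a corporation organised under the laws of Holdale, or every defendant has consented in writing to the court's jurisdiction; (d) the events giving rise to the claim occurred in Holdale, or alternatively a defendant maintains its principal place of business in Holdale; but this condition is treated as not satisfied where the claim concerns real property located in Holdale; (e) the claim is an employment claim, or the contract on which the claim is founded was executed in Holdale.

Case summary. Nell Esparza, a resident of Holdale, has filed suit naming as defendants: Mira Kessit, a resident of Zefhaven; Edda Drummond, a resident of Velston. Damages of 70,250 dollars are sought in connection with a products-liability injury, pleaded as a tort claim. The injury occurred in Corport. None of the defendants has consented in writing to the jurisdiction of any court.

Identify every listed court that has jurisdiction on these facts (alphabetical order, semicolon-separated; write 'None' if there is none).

the Velbourne District Court

The Holdale District Court:
  (a) The claim does not concern real property; the defendants reside as follows — Mira Kessit in Zefhaven, Edda Drummond in Velston — not all in Holdale; the claim is a tort claim, not an employment claim — none of the alternatives is met. Not satisfied.
  (b) No such written consent has been filed; the operative events occurred in Corport, not Holdale — every alternative fails. Not met.
  (c) The amount in controversy is 70,250 dollars, which meets the USD 20,000 floor, which satisfies one of the alternatives. Satisfied.
  → Not every requirement is met — no jurisdiction.
The Velbourne District Court:
  (a) The claim is a tort claim, not an employment claim — that alternative is enough. Satisfied.
  (b) The plaintiff resides in Holdale, which is not Velbourne, which satisfies one of the alternatives. Condition met.
  → All conditions met; jurisdiction exists.
The Civil Court of Holdale:
  (a) The claim is a tort claim, not a property claim, so one alternative holds. And the carve-out is inapplicable — the amount in controversy is $70,250, above the 69,000 dollars ceiling. Met.
  (b) Nell Esparza resides in Holdale, so this disjunct is met. Satisfied.
  (c) No defendant is a corporation; no such written consent has been filed — no alternative holds. Condition not met.
  (d) The operative events occurred in Corport, not Holdale; no defendant is a corporation — none of the alternatives is met. Not satisfied.
  (e) The claim is a tort claim, not an employment claim; no contract (and hence no place of execution) is alleged — no alternative holds. Fails.
  → At least one condition fails; no jurisdiction.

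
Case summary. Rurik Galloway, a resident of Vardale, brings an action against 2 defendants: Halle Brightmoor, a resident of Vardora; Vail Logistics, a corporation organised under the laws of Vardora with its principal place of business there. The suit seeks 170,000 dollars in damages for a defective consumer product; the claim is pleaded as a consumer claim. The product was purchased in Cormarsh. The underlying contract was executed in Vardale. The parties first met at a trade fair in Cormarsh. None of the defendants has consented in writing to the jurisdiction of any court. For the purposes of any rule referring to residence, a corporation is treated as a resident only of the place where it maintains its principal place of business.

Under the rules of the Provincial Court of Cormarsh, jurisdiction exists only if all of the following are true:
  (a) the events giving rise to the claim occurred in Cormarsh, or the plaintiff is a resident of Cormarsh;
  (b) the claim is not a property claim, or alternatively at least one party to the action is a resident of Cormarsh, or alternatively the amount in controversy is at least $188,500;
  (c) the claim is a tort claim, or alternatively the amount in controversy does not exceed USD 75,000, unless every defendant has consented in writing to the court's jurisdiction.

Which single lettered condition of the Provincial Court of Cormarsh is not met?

The Provincial Court of Cormarsh:
  (a) The operative events occurred in Cormarsh, so this disjunct is met. Met.
  (b) The claim is a consumer claim, not a property claim, which satisfies one of the alternatives. Met.
  (c) The claim is a consumer claim, not a tort claim; the amount in controversy is 170,000 dollars, above the $75,000 ceiling — no alternative holds. The proviso offers no rescue either, since no such written consent has been filed. Fails.
Only condition (c) fails.

(c)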